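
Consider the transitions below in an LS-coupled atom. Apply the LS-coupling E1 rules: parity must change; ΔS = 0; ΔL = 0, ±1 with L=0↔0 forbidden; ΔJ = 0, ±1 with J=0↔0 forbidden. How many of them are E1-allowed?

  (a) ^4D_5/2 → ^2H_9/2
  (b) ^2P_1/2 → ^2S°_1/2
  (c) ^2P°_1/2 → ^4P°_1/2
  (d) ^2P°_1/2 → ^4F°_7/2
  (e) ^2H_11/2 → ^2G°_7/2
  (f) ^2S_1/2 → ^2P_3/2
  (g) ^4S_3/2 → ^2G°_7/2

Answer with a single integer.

1

(a) forbidden (parity, ΔS, ΔL, ΔJ fail)
(b) allowed
(c) forbidden (parity, ΔS fail)
(d) forbidden (parity, ΔS, ΔL, ΔJ fail)
(e) forbidden (ΔJ fails)
(f) forbidden (parity fails)
(g) forbidden (ΔS, ΔL, ΔJ fail)
Total allowed: 1 of 7.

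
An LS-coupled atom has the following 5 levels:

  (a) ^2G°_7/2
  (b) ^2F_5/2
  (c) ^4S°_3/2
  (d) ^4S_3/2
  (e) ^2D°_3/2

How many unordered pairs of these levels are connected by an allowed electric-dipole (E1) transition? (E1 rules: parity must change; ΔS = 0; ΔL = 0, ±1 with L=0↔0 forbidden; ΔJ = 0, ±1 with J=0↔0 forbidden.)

2

(a)–(b): allowed.
(a)–(c): forbidden (parity, ΔS, ΔL, ΔJ).
(a)–(d): forbidden (ΔS, ΔL, ΔJ).
(a)–(e): forbidden (parity, ΔL, ΔJ).
(b)–(c): forbidden (ΔS, ΔL).
(b)–(d): forbidden (parity, ΔS, ΔL).
(b)–(e): allowed.
(c)–(d): forbidden (ΔL).
(c)–(e): forbidden (parity, ΔS, ΔL).
(d)–(e): forbidden (ΔS, ΔL).
Allowed pairs: 2 of 10.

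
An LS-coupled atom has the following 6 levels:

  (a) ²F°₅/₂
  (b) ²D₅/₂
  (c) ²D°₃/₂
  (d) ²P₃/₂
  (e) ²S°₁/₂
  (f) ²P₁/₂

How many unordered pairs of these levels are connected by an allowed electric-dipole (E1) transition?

(a)–(b): allowed.
(a)–(c): forbidden (parity).
(a)–(d): forbidden (ΔL).
(a)–(e): forbidden (parity, ΔL, ΔJ).
(a)–(f): forbidden (ΔL, ΔJ).
(b)–(c): allowed.
(b)–(d): forbidden (parity).
(b)–(e): forbidden (ΔL, ΔJ).
(b)–(f): forbidden (parity, ΔJ).
(c)–(d): allowed.
(c)–(e): forbidden (parity, ΔL).
(c)–(f): allowed.
(d)–(e): allowed.
(d)–(f): forbidden (parity).
(e)–(f): allowed.
Allowed pairs: 6 of 15.

6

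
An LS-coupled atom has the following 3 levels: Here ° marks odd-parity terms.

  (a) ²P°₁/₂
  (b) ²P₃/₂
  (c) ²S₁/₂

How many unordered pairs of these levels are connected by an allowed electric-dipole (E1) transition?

2

(a)–(b): allowed.
(a)–(c): allowed.
(b)–(c): forbidden (parity).
Allowed pairs: 2 of 3.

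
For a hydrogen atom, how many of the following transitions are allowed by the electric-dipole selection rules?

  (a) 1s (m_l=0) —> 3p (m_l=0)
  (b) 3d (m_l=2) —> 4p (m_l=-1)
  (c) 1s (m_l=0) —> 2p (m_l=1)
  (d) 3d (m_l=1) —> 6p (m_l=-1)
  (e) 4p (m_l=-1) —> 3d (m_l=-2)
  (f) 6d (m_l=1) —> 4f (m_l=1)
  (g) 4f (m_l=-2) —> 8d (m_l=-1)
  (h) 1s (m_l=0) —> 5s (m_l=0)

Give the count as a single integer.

5

(a) allowed
(b) forbidden — Δm_l = -3 (E1 requires Δm_l = 0, ±1)
(c) allowed
(d) forbidden — Δm_l = -2 (E1 requires Δm_l = 0, ±1)
(e) allowed
(f) allowed
(g) allowed
(h) forbidden — Δl = +0 (E1 requires Δl = ±1)
Total allowed: 5 of 8.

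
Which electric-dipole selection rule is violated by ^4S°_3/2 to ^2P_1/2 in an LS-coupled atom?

ΔL = 0, ±1 (not L=0↔0): L: 0 → 1, ΔL = +1 — satisfied.
ΔJ = 0, ±1 (not J=0↔0): J: 3/2 → 1/2, ΔJ = -1 — satisfied.
ΔS = 0: S: 3/2 → 1/2 — violated.
Parity must change: odd → even — satisfied.

the ΔS = 0 rule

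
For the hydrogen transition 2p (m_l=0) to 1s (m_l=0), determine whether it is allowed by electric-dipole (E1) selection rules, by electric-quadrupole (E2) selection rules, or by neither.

E1

Δl = 0 − 1 = -1; l_i + l_f = 1.
Δm_l = +0.
E1 (Δl = ±1, |Δm_l| ≤ 1): satisfied.
E2 (Δl = 0,±2, l_i+l_f ≥ 2, |Δm_l| ≤ 2): not satisfied.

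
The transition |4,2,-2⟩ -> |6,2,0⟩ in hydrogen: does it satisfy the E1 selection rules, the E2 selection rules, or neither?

E2

Δl = 2 − 2 = +0; l_i + l_f = 4.
Δm_l = +2.
E1 (Δl = ±1, |Δm_l| ≤ 1): not satisfied.
E2 (Δl = 0,±2, l_i+l_f ≥ 2, |Δm_l| ≤ 2): satisfied.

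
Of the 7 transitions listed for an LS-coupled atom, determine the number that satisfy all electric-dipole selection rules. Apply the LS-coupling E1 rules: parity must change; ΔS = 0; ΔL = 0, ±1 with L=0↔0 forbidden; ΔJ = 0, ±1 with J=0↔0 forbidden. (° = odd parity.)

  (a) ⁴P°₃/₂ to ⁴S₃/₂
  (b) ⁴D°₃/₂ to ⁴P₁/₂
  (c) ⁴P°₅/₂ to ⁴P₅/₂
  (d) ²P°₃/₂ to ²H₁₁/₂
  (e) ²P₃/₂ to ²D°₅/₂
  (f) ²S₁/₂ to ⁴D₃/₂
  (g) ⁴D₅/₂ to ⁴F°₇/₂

(a) allowed
(b) allowed
(c) allowed
(d) forbidden (ΔL, ΔJ fail)
(e) allowed
(f) forbidden (parity, ΔS, ΔL fail)
(g) allowed
Total allowed: 5 of 7.

5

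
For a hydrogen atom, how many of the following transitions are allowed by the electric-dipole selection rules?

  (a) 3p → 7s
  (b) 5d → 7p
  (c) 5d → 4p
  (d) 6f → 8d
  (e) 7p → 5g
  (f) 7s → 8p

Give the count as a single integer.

(a) allowed
(b) allowed
(c) allowed
(d) allowed
(e) forbidden — Δl = +3 (E1 requires Δl = ±1)
(f) allowed
Total allowed: 5 of 6.

5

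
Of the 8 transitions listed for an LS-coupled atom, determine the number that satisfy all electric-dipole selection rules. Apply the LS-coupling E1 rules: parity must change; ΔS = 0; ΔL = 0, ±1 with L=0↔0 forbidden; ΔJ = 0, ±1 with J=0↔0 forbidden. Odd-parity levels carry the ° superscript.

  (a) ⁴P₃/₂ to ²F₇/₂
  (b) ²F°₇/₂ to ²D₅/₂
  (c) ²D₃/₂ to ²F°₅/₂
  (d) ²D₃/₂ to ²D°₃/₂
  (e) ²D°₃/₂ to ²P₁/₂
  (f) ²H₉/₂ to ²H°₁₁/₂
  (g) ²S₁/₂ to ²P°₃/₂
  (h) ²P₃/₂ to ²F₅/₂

(a) forbidden (parity, ΔS, ΔL, ΔJ fail)
(b) allowed
(c) allowed
(d) allowed
(e) allowed
(f) allowed
(g) allowed
(h) forbidden (parity, ΔL fail)
Total allowed: 6 of 8.

6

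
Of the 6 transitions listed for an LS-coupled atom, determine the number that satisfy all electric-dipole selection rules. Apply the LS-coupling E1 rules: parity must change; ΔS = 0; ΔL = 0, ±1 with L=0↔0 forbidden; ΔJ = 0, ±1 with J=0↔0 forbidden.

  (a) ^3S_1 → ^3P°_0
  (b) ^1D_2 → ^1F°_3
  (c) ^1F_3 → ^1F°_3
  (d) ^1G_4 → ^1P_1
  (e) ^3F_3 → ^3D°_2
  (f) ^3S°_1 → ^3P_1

5

(a) allowed
(b) allowed
(c) allowed
(d) forbidden (parity, ΔL, ΔJ fail)
(e) allowed
(f) allowed
Total allowed: 5 of 6.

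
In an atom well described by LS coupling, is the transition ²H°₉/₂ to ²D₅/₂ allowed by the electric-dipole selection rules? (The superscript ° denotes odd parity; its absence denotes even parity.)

Initial level: S=1/2, L=5, J=9/2, parity odd. Final level: S=1/2, L=2, J=5/2, parity even.
ΔS = 0: S: 1/2 → 1/2 — ✓.
ΔJ = 0, ±1 (not J=0↔0): J: 9/2 → 5/2, ΔJ = -2 — ✗.
Parity must change: odd → even — ✓.
ΔL = 0, ±1 (not L=0↔0): L: 5 → 2, ΔL = -3 — ✗.
Rule(s) violated: ΔL, ΔJ.

forbidden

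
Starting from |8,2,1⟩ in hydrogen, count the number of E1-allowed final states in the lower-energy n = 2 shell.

2

E1 requires Δl = ±1, so l_f ∈ {1, 3}; with 0 ≤ l_f ≤ n_f−1 = 1, the allowed l_f values are {1}.
For l_f = 1: m_f ∈ {m_i−1, m_i, m_i+1} ∩ [−1, 1] = {0, 1} → 2 states.
Total: 2.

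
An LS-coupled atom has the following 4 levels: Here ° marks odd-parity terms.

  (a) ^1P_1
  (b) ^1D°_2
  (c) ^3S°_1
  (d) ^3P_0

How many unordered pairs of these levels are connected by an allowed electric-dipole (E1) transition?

(a)–(b): allowed.
(a)–(c): forbidden (ΔS).
(a)–(d): forbidden (parity, ΔS).
(b)–(c): forbidden (parity, ΔS, ΔL).
(b)–(d): forbidden (ΔS, ΔJ).
(c)–(d): allowed.
Allowed pairs: 2 of 6.

2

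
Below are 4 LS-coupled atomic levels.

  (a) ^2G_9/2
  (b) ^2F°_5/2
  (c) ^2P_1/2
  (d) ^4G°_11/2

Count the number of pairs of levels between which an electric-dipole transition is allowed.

(a)–(b): forbidden (ΔJ).
(a)–(c): forbidden (parity, ΔL, ΔJ).
(a)–(d): forbidden (ΔS).
(b)–(c): forbidden (ΔL, ΔJ).
(b)–(d): forbidden (parity, ΔS, ΔJ).
(c)–(d): forbidden (ΔS, ΔL, ΔJ).
Allowed pairs: 0 of 6.

0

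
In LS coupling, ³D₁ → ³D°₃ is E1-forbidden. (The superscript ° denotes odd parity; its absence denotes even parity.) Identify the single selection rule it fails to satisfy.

the ΔJ = 0, ±1 rule

Parity must change: even → odd — passes.
ΔL = 0, ±1 (not L=0↔0): L: 2 → 2, ΔL = +0 — passes.
ΔS = 0: S: 1 → 1 — passes.
ΔJ = 0, ±1 (not J=0↔0): J: 1 → 3, ΔJ = +2 — fails.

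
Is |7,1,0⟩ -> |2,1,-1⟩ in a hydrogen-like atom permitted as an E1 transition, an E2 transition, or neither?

Δl = 1 − 1 = +0; l_i + l_f = 2.
Δm_l = -1.
E1 (Δl = ±1, |Δm_l| ≤ 1): not satisfied.
E2 (Δl = 0,±2, l_i+l_f ≥ 2, |Δm_l| ≤ 2): satisfied.

E2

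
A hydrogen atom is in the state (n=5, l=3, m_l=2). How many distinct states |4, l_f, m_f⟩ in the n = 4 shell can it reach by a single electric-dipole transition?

E1 requires Δl = ±1, so l_f ∈ {2, 4}; with 0 ≤ l_f ≤ n_f−1 = 3, the allowed l_f values are {2}.
For l_f = 2: m_f ∈ {m_i−1, m_i, m_i+1} ∩ [−2, 2] = {1, 2} → 2 states.
Total: 2.

2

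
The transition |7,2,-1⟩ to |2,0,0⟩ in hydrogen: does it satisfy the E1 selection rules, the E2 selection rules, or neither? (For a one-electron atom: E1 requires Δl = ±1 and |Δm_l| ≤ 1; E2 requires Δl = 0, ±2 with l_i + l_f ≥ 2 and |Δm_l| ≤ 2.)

E2

Δl = 0 − 2 = -2; l_i + l_f = 2.
Δm_l = +1.
E1 (Δl = ±1, |Δm_l| ≤ 1): not satisfied.
E2 (Δl = 0,±2, l_i+l_f ≥ 2, |Δm_l| ≤ 2): satisfied.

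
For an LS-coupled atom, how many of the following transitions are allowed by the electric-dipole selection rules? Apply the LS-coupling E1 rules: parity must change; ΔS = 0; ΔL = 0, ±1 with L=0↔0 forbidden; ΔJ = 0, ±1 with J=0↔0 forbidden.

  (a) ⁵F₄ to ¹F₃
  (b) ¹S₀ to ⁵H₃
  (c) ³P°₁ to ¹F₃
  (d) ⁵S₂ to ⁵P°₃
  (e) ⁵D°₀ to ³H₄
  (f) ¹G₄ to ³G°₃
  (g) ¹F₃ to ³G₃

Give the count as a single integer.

(a) forbidden (parity, ΔS fail)
(b) forbidden (parity, ΔS, ΔL, ΔJ fail)
(c) forbidden (ΔS, ΔL, ΔJ fail)
(d) allowed
(e) forbidden (ΔS, ΔL, ΔJ fail)
(f) forbidden (ΔS fails)
(g) forbidden (parity, ΔS fail)
Total allowed: 1 of 7.

1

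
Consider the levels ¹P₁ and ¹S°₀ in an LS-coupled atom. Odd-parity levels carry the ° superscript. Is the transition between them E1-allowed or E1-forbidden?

allowed

Reading off the term symbols: S 0→0, L 1→0, J 1→0, parity even→odd.
ΔS = 0: S: 0 → 0 — ✓.
ΔL = 0, ±1 (not L=0↔0): L: 1 → 0, ΔL = -1 — ✓.
ΔJ = 0, ±1 (not J=0↔0): J: 1 → 0, ΔJ = -1 — ✓.
Parity must change: even → odd — ✓.
All four E1 rules are satisfied.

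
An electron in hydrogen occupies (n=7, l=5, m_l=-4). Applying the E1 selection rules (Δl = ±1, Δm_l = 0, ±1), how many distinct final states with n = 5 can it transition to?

2

E1 requires Δl = ±1, so l_f ∈ {4, 6}; with 0 ≤ l_f ≤ n_f−1 = 4, the allowed l_f values are {4}.
For l_f = 4: m_f ∈ {m_i−1, m_i, m_i+1} ∩ [−4, 4] = {-4, -3} → 2 states.
Total: 2.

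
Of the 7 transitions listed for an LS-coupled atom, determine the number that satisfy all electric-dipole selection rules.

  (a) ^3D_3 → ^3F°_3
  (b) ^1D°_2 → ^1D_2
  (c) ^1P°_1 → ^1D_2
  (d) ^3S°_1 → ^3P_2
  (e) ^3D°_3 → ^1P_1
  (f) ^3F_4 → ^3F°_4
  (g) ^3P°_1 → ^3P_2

(a) allowed
(b) allowed
(c) allowed
(d) allowed
(e) forbidden (ΔS, ΔJ fail)
(f) allowed
(g) allowed
Total allowed: 6 of 7.

6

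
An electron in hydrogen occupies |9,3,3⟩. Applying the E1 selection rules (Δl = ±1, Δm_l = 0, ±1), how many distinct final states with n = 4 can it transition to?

E1 requires Δl = ±1, so l_f ∈ {2, 4}; with 0 ≤ l_f ≤ n_f−1 = 3, the allowed l_f values are {2}.
For l_f = 2: m_f ∈ {m_i−1, m_i, m_i+1} ∩ [−2, 2] = {2} → 1 state.
Total: 1.

1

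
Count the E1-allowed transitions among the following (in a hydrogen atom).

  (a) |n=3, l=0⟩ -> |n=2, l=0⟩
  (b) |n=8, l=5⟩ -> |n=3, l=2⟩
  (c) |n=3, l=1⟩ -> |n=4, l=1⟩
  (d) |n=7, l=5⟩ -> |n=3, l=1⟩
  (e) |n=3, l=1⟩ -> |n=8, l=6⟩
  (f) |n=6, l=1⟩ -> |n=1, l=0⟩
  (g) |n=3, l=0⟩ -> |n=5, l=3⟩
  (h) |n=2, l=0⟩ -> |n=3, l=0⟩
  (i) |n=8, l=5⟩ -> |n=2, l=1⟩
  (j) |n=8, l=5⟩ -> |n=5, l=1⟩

1

(a) forbidden — Δl = +0 (E1 requires Δl = ±1)
(b) forbidden — Δl = -3 (E1 requires Δl = ±1)
(c) forbidden — Δl = +0 (E1 requires Δl = ±1)
(d) forbidden — Δl = -4 (E1 requires Δl = ±1)
(e) forbidden — Δl = +5 (E1 requires Δl = ±1)
(f) allowed
(g) forbidden — Δl = +3 (E1 requires Δl = ±1)
(h) forbidden — Δl = +0 (E1 requires Δl = ±1)
(i) forbidden — Δl = -4 (E1 requires Δl = ±1)
(j) forbidden — Δl = -4 (E1 requires Δl = ±1)
Total allowed: 1 of 10.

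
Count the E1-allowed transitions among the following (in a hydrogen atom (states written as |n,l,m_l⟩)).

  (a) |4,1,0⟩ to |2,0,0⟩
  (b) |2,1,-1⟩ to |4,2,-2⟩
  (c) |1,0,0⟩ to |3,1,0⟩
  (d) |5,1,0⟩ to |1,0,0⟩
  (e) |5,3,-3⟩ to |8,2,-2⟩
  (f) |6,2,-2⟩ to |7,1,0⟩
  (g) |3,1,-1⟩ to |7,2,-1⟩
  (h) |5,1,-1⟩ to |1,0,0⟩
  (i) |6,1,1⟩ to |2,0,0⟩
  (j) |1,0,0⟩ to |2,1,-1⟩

(a) allowed
(b) allowed
(c) allowed
(d) allowed
(e) allowed
(f) forbidden — Δm_l = +2 (E1 requires Δm_l = 0, ±1)
(g) allowed
(h) allowed
(i) allowed
(j) allowed
Total allowed: 9 of 10.

9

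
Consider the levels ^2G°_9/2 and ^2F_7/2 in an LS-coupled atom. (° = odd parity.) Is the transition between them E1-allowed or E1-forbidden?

allowed

Reading off the term symbols: S 1/2→1/2, L 4→3, J 9/2→7/2, parity odd→even.
Parity must change: odd → even — satisfied.
ΔS = 0: S: 1/2 → 1/2 — satisfied.
ΔL = 0, ±1 (not L=0↔0): L: 4 → 3, ΔL = -1 — satisfied.
ΔJ = 0, ±1 (not J=0↔0): J: 9/2 → 7/2, ΔJ = -1 — satisfied.
All four E1 rules are satisfied.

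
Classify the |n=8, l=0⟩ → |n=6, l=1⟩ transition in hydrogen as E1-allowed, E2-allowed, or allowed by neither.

E1

Δl = 1 − 0 = +1; l_i + l_f = 1.
E1 (Δl = ±1): satisfied.
E2 (Δl = 0,±2, l_i+l_f ≥ 2): not satisfied.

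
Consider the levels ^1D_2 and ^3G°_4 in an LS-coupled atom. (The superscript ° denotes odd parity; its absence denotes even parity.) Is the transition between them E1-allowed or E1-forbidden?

forbidden

Initial level: S=0, L=2, J=2, parity even. Final level: S=1, L=4, J=4, parity odd.
Parity must change: even → odd — ✓.
ΔS = 0: S: 0 → 1 — ✗.
ΔL = 0, ±1 (not L=0↔0): L: 2 → 4, ΔL = +2 — ✗.
ΔJ = 0, ±1 (not J=0↔0): J: 2 → 4, ΔJ = +2 — ✗.
Rule(s) violated: ΔS, ΔL, ΔJ.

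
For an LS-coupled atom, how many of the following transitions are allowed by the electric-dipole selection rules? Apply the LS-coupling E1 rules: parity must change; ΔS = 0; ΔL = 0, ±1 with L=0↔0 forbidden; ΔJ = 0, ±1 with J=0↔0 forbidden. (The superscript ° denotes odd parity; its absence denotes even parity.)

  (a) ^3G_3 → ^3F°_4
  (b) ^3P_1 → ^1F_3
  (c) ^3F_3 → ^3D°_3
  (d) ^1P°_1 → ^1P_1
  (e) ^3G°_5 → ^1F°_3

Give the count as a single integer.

3

(a) allowed
(b) forbidden (parity, ΔS, ΔL, ΔJ fail)
(c) allowed
(d) allowed
(e) forbidden (parity, ΔS, ΔJ fail)
Total allowed: 3 of 5.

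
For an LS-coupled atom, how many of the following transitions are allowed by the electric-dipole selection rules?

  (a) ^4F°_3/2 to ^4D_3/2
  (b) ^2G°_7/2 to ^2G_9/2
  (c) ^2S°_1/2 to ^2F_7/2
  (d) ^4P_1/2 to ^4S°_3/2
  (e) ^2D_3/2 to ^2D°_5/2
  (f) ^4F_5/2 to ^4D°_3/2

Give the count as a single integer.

5

(a) allowed
(b) allowed
(c) forbidden (ΔL, ΔJ fail)
(d) allowed
(e) allowed
(f) allowed
Total allowed: 5 of 6.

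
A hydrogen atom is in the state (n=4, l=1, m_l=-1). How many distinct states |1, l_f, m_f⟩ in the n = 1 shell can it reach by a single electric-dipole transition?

E1 requires Δl = ±1, so l_f ∈ {0, 2}; with 0 ≤ l_f ≤ n_f−1 = 0, the allowed l_f values are {0}.
For l_f = 0: m_f ∈ {m_i−1, m_i, m_i+1} ∩ [−0, 0] = {0} → 1 state.
Total: 1.

1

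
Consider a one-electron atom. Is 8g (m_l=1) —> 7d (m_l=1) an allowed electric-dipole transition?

forbidden

Δl = 2 − 4 = -2; the E1 rule Δl = ±1 is fails.
Δm_l = 1 − (1) = +0. E1 requires Δm_l = 0, ±1: passes.
The transition is electric-dipole forbidden.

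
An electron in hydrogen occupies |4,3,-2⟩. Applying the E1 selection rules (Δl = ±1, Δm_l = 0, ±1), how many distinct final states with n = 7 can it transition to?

5

E1 requires Δl = ±1, so l_f ∈ {2, 4}; with 0 ≤ l_f ≤ n_f−1 = 6, the allowed l_f values are {2, 4}.
For l_f = 2: m_f ∈ {m_i−1, m_i, m_i+1} ∩ [−2, 2] = {-2, -1} → 2 states.
For l_f = 4: m_f ∈ {m_i−1, m_i, m_i+1} ∩ [−4, 4] = {-3, -2, -1} → 3 states.
Total: 5.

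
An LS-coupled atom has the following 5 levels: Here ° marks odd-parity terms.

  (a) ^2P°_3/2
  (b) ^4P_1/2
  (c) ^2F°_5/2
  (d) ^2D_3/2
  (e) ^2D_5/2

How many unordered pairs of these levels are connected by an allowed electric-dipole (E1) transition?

4

(a)–(b): forbidden (ΔS).
(a)–(c): forbidden (parity, ΔL).
(a)–(d): allowed.
(a)–(e): allowed.
(b)–(c): forbidden (ΔS, ΔL, ΔJ).
(b)–(d): forbidden (parity, ΔS).
(b)–(e): forbidden (parity, ΔS, ΔJ).
(c)–(d): allowed.
(c)–(e): allowed.
(d)–(e): forbidden (parity).
Allowed pairs: 4 of 10.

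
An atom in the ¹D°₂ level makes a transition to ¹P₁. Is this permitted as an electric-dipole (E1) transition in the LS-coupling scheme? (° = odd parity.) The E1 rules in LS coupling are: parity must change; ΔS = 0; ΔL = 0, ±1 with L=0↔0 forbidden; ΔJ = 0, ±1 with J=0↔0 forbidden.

allowed

Reading off the term symbols: S 0→0, L 2→1, J 2→1, parity odd→even.
Parity must change: odd → even — passes.
ΔS = 0: S: 0 → 0 — passes.
ΔL = 0, ±1 (not L=0↔0): L: 2 → 1, ΔL = -1 — passes.
ΔJ = 0, ±1 (not J=0↔0): J: 2 → 1, ΔJ = -1 — passes.
All four E1 rules are satisfied.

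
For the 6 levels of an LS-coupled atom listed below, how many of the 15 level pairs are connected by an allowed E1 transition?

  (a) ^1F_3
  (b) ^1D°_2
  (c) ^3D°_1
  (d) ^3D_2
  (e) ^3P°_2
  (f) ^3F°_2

4

(a)–(b): allowed.
(a)–(c): forbidden (ΔS, ΔJ).
(a)–(d): forbidden (parity, ΔS).
(a)–(e): forbidden (ΔS, ΔL).
(a)–(f): forbidden (ΔS).
(b)–(c): forbidden (parity, ΔS).
(b)–(d): forbidden (ΔS).
(b)–(e): forbidden (parity, ΔS).
(b)–(f): forbidden (parity, ΔS).
(c)–(d): allowed.
(c)–(e): forbidden (parity).
(c)–(f): forbidden (parity).
(d)–(e): allowed.
(d)–(f): allowed.
(e)–(f): forbidden (parity, ΔL).
Allowed pairs: 4 of 15.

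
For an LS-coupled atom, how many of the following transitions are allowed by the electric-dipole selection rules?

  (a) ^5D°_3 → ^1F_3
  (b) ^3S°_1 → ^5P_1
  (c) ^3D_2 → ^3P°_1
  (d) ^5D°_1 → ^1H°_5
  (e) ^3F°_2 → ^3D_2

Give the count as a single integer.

(a) forbidden (ΔS fails)
(b) forbidden (ΔS fails)
(c) allowed
(d) forbidden (parity, ΔS, ΔL, ΔJ fail)
(e) allowed
Total allowed: 2 of 5.

2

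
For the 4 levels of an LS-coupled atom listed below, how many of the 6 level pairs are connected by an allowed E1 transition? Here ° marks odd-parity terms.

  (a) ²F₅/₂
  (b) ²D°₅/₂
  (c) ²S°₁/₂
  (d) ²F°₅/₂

(a)–(b): allowed.
(a)–(c): forbidden (ΔL, ΔJ).
(a)–(d): allowed.
(b)–(c): forbidden (parity, ΔL, ΔJ).
(b)–(d): forbidden (parity).
(c)–(d): forbidden (parity, ΔL, ΔJ).
Allowed pairs: 2 of 6.

2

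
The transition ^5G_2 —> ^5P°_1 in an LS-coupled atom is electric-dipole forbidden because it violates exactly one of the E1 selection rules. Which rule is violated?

the ΔL = 0, ±1 rule

Initial level: S=2, L=4, J=2, parity even. Final level: S=2, L=1, J=1, parity odd.
ΔL = 0, ±1 (not L=0↔0): L: 4 → 1, ΔL = -3 — violated.
ΔS = 0: S: 2 → 2 — satisfied.
Parity must change: even → odd — satisfied.
ΔJ = 0, ±1 (not J=0↔0): J: 2 → 1, ΔJ = -1 — satisfied.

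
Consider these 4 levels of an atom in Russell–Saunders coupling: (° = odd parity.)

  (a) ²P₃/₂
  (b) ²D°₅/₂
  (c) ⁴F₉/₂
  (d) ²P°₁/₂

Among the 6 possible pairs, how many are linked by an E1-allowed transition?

(a)–(b): allowed.
(a)–(c): forbidden (parity, ΔS, ΔL, ΔJ).
(a)–(d): allowed.
(b)–(c): forbidden (ΔS, ΔJ).
(b)–(d): forbidden (parity, ΔJ).
(c)–(d): forbidden (ΔS, ΔL, ΔJ).
Allowed pairs: 2 of 6.

2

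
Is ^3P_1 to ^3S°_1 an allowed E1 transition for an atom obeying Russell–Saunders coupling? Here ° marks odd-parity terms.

Initial level: S=1, L=1, J=1, parity even. Final level: S=1, L=0, J=1, parity odd.
ΔS = 0: S: 1 → 1 — ✓.
ΔL = 0, ±1 (not L=0↔0): L: 1 → 0, ΔL = -1 — ✓.
ΔJ = 0, ±1 (not J=0↔0): J: 1 → 1, ΔJ = +0 — ✓.
Parity must change: even → odd — ✓.
All four E1 rules are satisfied.

allowed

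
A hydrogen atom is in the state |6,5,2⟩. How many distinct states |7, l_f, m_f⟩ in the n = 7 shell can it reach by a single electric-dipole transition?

E1 requires Δl = ±1, so l_f ∈ {4, 6}; with 0 ≤ l_f ≤ n_f−1 = 6, the allowed l_f values are {4, 6}.
For l_f = 4: m_f ∈ {m_i−1, m_i, m_i+1} ∩ [−4, 4] = {1, 2, 3} → 3 states.
For l_f = 6: m_f ∈ {m_i−1, m_i, m_i+1} ∩ [−6, 6] = {1, 2, 3} → 3 states.
Total: 6.

6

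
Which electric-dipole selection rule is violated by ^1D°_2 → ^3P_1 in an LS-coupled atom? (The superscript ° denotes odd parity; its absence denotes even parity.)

the ΔS = 0 rule

Reading off the term symbols: S 0→1, L 2→1, J 2→1, parity odd→even.
Parity must change: odd → even — passes.
ΔS = 0: S: 0 → 1 — fails.
ΔL = 0, ±1 (not L=0↔0): L: 2 → 1, ΔL = -1 — passes.
ΔJ = 0, ±1 (not J=0↔0): J: 2 → 1, ΔJ = -1 — passes.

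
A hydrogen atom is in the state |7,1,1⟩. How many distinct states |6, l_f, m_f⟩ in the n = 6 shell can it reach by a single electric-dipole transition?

E1 requires Δl = ±1, so l_f ∈ {0, 2}; with 0 ≤ l_f ≤ n_f−1 = 5, the allowed l_f values are {0, 2}.
For l_f = 0: m_f ∈ {m_i−1, m_i, m_i+1} ∩ [−0, 0] = {0} → 1 state.
For l_f = 2: m_f ∈ {m_i−1, m_i, m_i+1} ∩ [−2, 2] = {0, 1, 2} → 3 states.
Total: 4.

4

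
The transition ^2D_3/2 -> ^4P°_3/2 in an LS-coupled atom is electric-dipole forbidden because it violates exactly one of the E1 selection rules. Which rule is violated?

the ΔS = 0 rule

Initial level: S=1/2, L=2, J=3/2, parity even. Final level: S=3/2, L=1, J=3/2, parity odd.
Parity must change: even → odd — satisfied.
ΔS = 0: S: 1/2 → 3/2 — violated.
ΔL = 0, ±1 (not L=0↔0): L: 2 → 1, ΔL = -1 — satisfied.
ΔJ = 0, ±1 (not J=0↔0): J: 3/2 → 3/2, ΔJ = +0 — satisfied.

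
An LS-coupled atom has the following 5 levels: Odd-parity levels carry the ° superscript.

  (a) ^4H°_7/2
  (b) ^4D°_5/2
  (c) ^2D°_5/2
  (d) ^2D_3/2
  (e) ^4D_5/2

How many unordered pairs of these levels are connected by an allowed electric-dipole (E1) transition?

2

(a)–(b): forbidden (parity, ΔL).
(a)–(c): forbidden (parity, ΔS, ΔL).
(a)–(d): forbidden (ΔS, ΔL, ΔJ).
(a)–(e): forbidden (ΔL).
(b)–(c): forbidden (parity, ΔS).
(b)–(d): forbidden (ΔS).
(b)–(e): allowed.
(c)–(d): allowed.
(c)–(e): forbidden (ΔS).
(d)–(e): forbidden (parity, ΔS).
Allowed pairs: 2 of 10.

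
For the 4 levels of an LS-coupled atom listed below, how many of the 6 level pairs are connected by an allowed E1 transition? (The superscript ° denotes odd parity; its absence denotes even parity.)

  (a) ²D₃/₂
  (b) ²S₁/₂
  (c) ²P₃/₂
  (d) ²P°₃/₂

(a)–(b): forbidden (parity, ΔL).
(a)–(c): forbidden (parity).
(a)–(d): allowed.
(b)–(c): forbidden (parity).
(b)–(d): allowed.
(c)–(d): allowed.
Allowed pairs: 3 of 6.

3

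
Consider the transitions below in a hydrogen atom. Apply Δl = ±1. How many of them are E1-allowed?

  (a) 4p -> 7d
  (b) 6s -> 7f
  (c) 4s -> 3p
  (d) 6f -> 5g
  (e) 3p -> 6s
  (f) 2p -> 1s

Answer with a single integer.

5

(a) allowed
(b) forbidden — Δl = +3 (E1 requires Δl = ±1)
(c) allowed
(d) allowed
(e) allowed
(f) allowed
Total allowed: 5 of 6.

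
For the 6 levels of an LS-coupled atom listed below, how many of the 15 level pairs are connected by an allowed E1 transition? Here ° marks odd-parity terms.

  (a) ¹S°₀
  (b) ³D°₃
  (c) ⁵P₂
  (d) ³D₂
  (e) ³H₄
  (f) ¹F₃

(a)–(b): forbidden (parity, ΔS, ΔL, ΔJ).
(a)–(c): forbidden (ΔS, ΔJ).
(a)–(d): forbidden (ΔS, ΔL, ΔJ).
(a)–(e): forbidden (ΔS, ΔL, ΔJ).
(a)–(f): forbidden (ΔL, ΔJ).
(b)–(c): forbidden (ΔS).
(b)–(d): allowed.
(b)–(e): forbidden (ΔL).
(b)–(f): forbidden (ΔS).
(c)–(d): forbidden (parity, ΔS).
(c)–(e): forbidden (parity, ΔS, ΔL, ΔJ).
(c)–(f): forbidden (parity, ΔS, ΔL).
(d)–(e): forbidden (parity, ΔL, ΔJ).
(d)–(f): forbidden (parity, ΔS).
(e)–(f): forbidden (parity, ΔS, ΔL).
Allowed pairs: 1 of 15.

1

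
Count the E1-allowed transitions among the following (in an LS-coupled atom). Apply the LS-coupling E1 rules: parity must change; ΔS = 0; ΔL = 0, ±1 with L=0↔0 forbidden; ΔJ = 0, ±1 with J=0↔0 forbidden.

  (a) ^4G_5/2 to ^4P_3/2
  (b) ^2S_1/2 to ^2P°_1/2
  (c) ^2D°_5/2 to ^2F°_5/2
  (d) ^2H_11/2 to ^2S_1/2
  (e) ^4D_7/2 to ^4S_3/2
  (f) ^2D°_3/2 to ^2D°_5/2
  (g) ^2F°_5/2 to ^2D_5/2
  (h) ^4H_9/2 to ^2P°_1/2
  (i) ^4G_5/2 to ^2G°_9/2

2

(a) forbidden (parity, ΔL fail)
(b) allowed
(c) forbidden (parity fails)
(d) forbidden (parity, ΔL, ΔJ fail)
(e) forbidden (parity, ΔL, ΔJ fail)
(f) forbidden (parity fails)
(g) allowed
(h) forbidden (ΔS, ΔL, ΔJ fail)
(i) forbidden (ΔS, ΔJ fail)
Total allowed: 2 of 9.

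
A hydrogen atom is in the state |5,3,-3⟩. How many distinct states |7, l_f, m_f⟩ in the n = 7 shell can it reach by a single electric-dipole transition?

4

E1 requires Δl = ±1, so l_f ∈ {2, 4}; with 0 ≤ l_f ≤ n_f−1 = 6, the allowed l_f values are {2, 4}.
For l_f = 2: m_f ∈ {m_i−1, m_i, m_i+1} ∩ [−2, 2] = {-2} → 1 state.
For l_f = 4: m_f ∈ {m_i−1, m_i, m_i+1} ∩ [−4, 4] = {-4, -3, -2} → 3 states.
Total: 4.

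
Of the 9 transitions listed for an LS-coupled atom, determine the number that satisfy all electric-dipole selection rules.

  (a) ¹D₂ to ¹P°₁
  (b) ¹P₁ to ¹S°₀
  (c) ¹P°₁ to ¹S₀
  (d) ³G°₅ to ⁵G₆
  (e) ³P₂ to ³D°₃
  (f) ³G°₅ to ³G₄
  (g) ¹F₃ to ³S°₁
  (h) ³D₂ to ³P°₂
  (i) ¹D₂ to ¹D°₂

(a) allowed
(b) allowed
(c) allowed
(d) forbidden (ΔS fails)
(e) allowed
(f) allowed
(g) forbidden (ΔS, ΔL, ΔJ fail)
(h) allowed
(i) allowed
Total allowed: 7 of 9.

7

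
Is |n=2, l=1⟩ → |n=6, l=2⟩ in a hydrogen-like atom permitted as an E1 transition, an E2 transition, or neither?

E1

Δl = 2 − 1 = +1; l_i + l_f = 3.
E1 (Δl = ±1): satisfied.
E2 (Δl = 0,±2, l_i+l_f ≥ 2): not satisfied.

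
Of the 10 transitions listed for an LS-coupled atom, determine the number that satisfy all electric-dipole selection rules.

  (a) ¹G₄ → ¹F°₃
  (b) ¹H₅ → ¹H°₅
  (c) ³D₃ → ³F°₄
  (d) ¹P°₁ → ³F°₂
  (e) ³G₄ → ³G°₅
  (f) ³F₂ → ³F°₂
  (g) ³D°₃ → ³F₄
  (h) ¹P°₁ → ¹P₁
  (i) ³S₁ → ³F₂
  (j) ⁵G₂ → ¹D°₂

(a) allowed
(b) allowed
(c) allowed
(d) forbidden (parity, ΔS, ΔL fail)
(e) allowed
(f) allowed
(g) allowed
(h) allowed
(i) forbidden (parity, ΔL fail)
(j) forbidden (ΔS, ΔL fail)
Total allowed: 7 of 10.

7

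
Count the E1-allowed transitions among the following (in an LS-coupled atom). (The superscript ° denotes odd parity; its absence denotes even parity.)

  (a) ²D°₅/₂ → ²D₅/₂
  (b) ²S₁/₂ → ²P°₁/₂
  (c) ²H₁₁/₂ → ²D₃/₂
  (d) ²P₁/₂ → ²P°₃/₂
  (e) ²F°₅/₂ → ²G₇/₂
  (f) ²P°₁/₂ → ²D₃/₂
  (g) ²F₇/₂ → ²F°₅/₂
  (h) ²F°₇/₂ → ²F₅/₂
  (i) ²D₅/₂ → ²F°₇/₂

(a) allowed
(b) allowed
(c) forbidden (parity, ΔL, ΔJ fail)
(d) allowed
(e) allowed
(f) allowed
(g) allowed
(h) allowed
(i) allowed
Total allowed: 8 of 9.

8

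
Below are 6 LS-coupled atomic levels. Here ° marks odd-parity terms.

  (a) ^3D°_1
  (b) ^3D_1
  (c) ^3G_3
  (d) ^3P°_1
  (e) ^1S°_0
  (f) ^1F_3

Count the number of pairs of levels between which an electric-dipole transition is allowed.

2

(a)–(b): allowed.
(a)–(c): forbidden (ΔL, ΔJ).
(a)–(d): forbidden (parity).
(a)–(e): forbidden (parity, ΔS, ΔL).
(a)–(f): forbidden (ΔS, ΔJ).
(b)–(c): forbidden (parity, ΔL, ΔJ).
(b)–(d): allowed.
(b)–(e): forbidden (ΔS, ΔL).
(b)–(f): forbidden (parity, ΔS, ΔJ).
(c)–(d): forbidden (ΔL, ΔJ).
(c)–(e): forbidden (ΔS, ΔL, ΔJ).
(c)–(f): forbidden (parity, ΔS).
(d)–(e): forbidden (parity, ΔS).
(d)–(f): forbidden (ΔS, ΔL, ΔJ).
(e)–(f): forbidden (ΔL, ΔJ).
Allowed pairs: 2 of 15.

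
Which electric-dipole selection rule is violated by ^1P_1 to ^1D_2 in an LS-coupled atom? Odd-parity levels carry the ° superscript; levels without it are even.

parity

Initial level: S=0, L=1, J=1, parity even. Final level: S=0, L=2, J=2, parity even.
Parity must change: even → even — violated.
ΔS = 0: S: 0 → 0 — satisfied.
ΔL = 0, ±1 (not L=0↔0): L: 1 → 2, ΔL = +1 — satisfied.
ΔJ = 0, ±1 (not J=0↔0): J: 1 → 2, ΔJ = +1 — satisfied.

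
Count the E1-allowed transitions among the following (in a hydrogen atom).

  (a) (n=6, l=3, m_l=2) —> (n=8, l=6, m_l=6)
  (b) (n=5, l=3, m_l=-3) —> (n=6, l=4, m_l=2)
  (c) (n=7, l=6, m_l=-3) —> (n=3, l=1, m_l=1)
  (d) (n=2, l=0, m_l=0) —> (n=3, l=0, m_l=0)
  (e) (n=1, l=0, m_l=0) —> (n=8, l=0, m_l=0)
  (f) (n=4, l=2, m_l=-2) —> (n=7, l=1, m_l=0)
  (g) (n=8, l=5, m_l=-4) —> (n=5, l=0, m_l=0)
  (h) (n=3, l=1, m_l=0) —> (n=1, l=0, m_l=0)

(a) forbidden — Δl = +3 (E1 requires Δl = ±1); Δm_l = +4 (E1 requires Δm_l = 0, ±1)
(b) forbidden — Δm_l = +5 (E1 requires Δm_l = 0, ±1)
(c) forbidden — Δl = -5 (E1 requires Δl = ±1); Δm_l = +4 (E1 requires Δm_l = 0, ±1)
(d) forbidden — Δl = +0 (E1 requires Δl = ±1)
(e) forbidden — Δl = +0 (E1 requires Δl = ±1)
(f) forbidden — Δm_l = +2 (E1 requires Δm_l = 0, ±1)
(g) forbidden — Δl = -5 (E1 requires Δl = ±1); Δm_l = +4 (E1 requires Δm_l = 0, ±1)
(h) allowed
Total allowed: 1 of 8.

1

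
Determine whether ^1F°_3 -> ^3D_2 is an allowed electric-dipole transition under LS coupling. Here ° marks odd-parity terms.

Parity must change: odd → even — ok.
ΔS = 0: S: 0 → 1 — fails.
ΔL = 0, ±1 (not L=0↔0): L: 3 → 2, ΔL = -1 — ok.
ΔJ = 0, ±1 (not J=0↔0): J: 3 → 2, ΔJ = -1 — ok.
Rule(s) violated: ΔS.

forbidden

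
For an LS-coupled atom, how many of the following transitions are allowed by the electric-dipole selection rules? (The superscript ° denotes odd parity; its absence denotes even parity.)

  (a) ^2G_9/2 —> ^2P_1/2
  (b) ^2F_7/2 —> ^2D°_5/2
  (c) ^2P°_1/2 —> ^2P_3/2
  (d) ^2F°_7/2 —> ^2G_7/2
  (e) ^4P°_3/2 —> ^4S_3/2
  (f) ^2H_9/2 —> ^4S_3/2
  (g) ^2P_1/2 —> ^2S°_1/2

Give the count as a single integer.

5

(a) forbidden (parity, ΔL, ΔJ fail)
(b) allowed
(c) allowed
(d) allowed
(e) allowed
(f) forbidden (parity, ΔS, ΔL, ΔJ fail)
(g) allowed
Total allowed: 5 of 7.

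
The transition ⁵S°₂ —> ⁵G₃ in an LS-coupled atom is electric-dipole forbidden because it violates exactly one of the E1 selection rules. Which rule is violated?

ΔS = 0: S: 2 → 2 — satisfied.
Parity must change: odd → even — satisfied.
ΔL = 0, ±1 (not L=0↔0): L: 0 → 4, ΔL = +4 — violated.
ΔJ = 0, ±1 (not J=0↔0): J: 2 → 3, ΔJ = +1 — satisfied.

the ΔL = 0, ±1 rule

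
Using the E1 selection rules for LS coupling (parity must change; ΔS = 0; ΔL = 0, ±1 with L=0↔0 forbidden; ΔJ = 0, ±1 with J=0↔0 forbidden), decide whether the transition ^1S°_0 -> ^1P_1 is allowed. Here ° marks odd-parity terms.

ΔL = 0, ±1 (not L=0↔0): L: 0 → 1, ΔL = +1 — passes.
Parity must change: odd → even — passes.
ΔS = 0: S: 0 → 0 — passes.
ΔJ = 0, ±1 (not J=0↔0): J: 0 → 1, ΔJ = +1 — passes.
All four E1 rules are satisfied.

allowed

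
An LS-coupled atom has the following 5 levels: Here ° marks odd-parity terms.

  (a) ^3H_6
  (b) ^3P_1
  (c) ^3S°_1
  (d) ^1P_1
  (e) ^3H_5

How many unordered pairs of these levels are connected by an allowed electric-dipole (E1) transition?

(a)–(b): forbidden (parity, ΔL, ΔJ).
(a)–(c): forbidden (ΔL, ΔJ).
(a)–(d): forbidden (parity, ΔS, ΔL, ΔJ).
(a)–(e): forbidden (parity).
(b)–(c): allowed.
(b)–(d): forbidden (parity, ΔS).
(b)–(e): forbidden (parity, ΔL, ΔJ).
(c)–(d): forbidden (ΔS).
(c)–(e): forbidden (ΔL, ΔJ).
(d)–(e): forbidden (parity, ΔS, ΔL, ΔJ).
Allowed pairs: 1 of 10.

1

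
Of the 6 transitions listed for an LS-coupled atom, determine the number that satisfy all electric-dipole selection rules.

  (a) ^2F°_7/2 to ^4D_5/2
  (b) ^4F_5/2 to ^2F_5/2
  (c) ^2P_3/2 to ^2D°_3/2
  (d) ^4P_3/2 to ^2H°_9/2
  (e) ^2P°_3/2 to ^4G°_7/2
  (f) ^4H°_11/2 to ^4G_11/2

(a) forbidden (ΔS fails)
(b) forbidden (parity, ΔS fail)
(c) allowed
(d) forbidden (ΔS, ΔL, ΔJ fail)
(e) forbidden (parity, ΔS, ΔL, ΔJ fail)
(f) allowed
Total allowed: 2 of 6.

2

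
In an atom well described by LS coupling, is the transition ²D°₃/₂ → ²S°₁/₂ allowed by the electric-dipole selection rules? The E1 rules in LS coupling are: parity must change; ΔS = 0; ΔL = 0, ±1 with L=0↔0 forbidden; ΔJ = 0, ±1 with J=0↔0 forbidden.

ΔJ = 0, ±1 (not J=0↔0): J: 3/2 → 1/2, ΔJ = -1 — ✓.
Parity must change: odd → odd — ✗.
ΔL = 0, ±1 (not L=0↔0): L: 2 → 0, ΔL = -2 — ✗.
ΔS = 0: S: 1/2 → 1/2 — ✓.
Rule(s) violated: parity, ΔL.

forbidden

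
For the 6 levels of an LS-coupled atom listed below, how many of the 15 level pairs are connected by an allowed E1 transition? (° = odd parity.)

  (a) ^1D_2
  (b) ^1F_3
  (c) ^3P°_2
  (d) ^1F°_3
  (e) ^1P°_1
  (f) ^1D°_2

(a)–(b): forbidden (parity).
(a)–(c): forbidden (ΔS).
(a)–(d): allowed.
(a)–(e): allowed.
(a)–(f): allowed.
(b)–(c): forbidden (ΔS, ΔL).
(b)–(d): allowed.
(b)–(e): forbidden (ΔL, ΔJ).
(b)–(f): allowed.
(c)–(d): forbidden (parity, ΔS, ΔL).
(c)–(e): forbidden (parity, ΔS).
(c)–(f): forbidden (parity, ΔS).
(d)–(e): forbidden (parity, ΔL, ΔJ).
(d)–(f): forbidden (parity).
(e)–(f): forbidden (parity).
Allowed pairs: 5 of 15.

5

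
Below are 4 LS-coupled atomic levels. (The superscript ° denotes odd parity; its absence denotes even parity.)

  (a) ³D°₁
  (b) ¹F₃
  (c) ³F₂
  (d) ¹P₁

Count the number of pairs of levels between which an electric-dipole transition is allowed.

(a)–(b): forbidden (ΔS, ΔJ).
(a)–(c): allowed.
(a)–(d): forbidden (ΔS).
(b)–(c): forbidden (parity, ΔS).
(b)–(d): forbidden (parity, ΔL, ΔJ).
(c)–(d): forbidden (parity, ΔS, ΔL).
Allowed pairs: 1 of 6.

1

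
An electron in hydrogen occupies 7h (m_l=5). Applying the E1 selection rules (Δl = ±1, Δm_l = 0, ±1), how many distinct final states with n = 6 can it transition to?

E1 requires Δl = ±1, so l_f ∈ {4, 6}; with 0 ≤ l_f ≤ n_f−1 = 5, the allowed l_f values are {4}.
For l_f = 4: m_f ∈ {m_i−1, m_i, m_i+1} ∩ [−4, 4] = {4} → 1 state.
Total: 1.

1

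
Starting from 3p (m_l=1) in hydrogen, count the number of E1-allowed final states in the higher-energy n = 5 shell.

E1 requires Δl = ±1, so l_f ∈ {0, 2}; with 0 ≤ l_f ≤ n_f−1 = 4, the allowed l_f values are {0, 2}.
For l_f = 0: m_f ∈ {m_i−1, m_i, m_i+1} ∩ [−0, 0] = {0} → 1 state.
For l_f = 2: m_f ∈ {m_i−1, m_i, m_i+1} ∩ [−2, 2] = {0, 1, 2} → 3 states.
Total: 4.

4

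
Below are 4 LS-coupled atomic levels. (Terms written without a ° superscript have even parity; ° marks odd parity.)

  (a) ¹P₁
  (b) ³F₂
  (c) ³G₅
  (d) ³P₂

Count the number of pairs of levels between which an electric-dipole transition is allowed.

(a)–(b): forbidden (parity, ΔS, ΔL).
(a)–(c): forbidden (parity, ΔS, ΔL, ΔJ).
(a)–(d): forbidden (parity, ΔS).
(b)–(c): forbidden (parity, ΔJ).
(b)–(d): forbidden (parity, ΔL).
(c)–(d): forbidden (parity, ΔL, ΔJ).
Allowed pairs: 0 of 6.

0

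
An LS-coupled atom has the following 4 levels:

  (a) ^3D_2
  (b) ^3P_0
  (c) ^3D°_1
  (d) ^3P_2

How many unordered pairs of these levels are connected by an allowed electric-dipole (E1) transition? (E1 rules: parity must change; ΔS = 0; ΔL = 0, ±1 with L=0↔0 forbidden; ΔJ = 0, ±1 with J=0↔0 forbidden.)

(a)–(b): forbidden (parity, ΔJ).
(a)–(c): allowed.
(a)–(d): forbidden (parity).
(b)–(c): allowed.
(b)–(d): forbidden (parity, ΔJ).
(c)–(d): allowed.
Allowed pairs: 3 of 6.

3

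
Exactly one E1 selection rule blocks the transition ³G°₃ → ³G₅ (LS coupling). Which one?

the ΔJ = 0, ±1 rule

Reading off the term symbols: S 1→1, L 4→4, J 3→5, parity odd→even.
Parity must change: odd → even — passes.
ΔS = 0: S: 1 → 1 — passes.
ΔL = 0, ±1 (not L=0↔0): L: 4 → 4, ΔL = +0 — passes.
ΔJ = 0, ±1 (not J=0↔0): J: 3 → 5, ΔJ = +2 — fails.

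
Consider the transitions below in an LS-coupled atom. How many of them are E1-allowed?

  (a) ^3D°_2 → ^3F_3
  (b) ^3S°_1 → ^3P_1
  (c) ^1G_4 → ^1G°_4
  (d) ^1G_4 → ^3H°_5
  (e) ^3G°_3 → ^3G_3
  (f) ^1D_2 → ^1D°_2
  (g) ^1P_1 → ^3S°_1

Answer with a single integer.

5

(a) allowed
(b) allowed
(c) allowed
(d) forbidden (ΔS fails)
(e) allowed
(f) allowed
(g) forbidden (ΔS fails)
Total allowed: 5 of 7.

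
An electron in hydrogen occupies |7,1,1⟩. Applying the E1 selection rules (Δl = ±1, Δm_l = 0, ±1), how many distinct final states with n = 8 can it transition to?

4

E1 requires Δl = ±1, so l_f ∈ {0, 2}; with 0 ≤ l_f ≤ n_f−1 = 7, the allowed l_f values are {0, 2}.
For l_f = 0: m_f ∈ {m_i−1, m_i, m_i+1} ∩ [−0, 0] = {0} → 1 state.
For l_f = 2: m_f ∈ {m_i−1, m_i, m_i+1} ∩ [−2, 2] = {0, 1, 2} → 3 states.
Total: 4.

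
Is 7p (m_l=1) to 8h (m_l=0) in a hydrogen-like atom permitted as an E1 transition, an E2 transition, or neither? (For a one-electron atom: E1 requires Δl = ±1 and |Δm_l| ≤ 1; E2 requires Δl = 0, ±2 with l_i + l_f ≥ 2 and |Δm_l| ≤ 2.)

Δl = 5 − 1 = +4; l_i + l_f = 6.
Δm_l = -1.
E1 (Δl = ±1, |Δm_l| ≤ 1): not satisfied.
E2 (Δl = 0,±2, l_i+l_f ≥ 2, |Δm_l| ≤ 2): not satisfied.

neither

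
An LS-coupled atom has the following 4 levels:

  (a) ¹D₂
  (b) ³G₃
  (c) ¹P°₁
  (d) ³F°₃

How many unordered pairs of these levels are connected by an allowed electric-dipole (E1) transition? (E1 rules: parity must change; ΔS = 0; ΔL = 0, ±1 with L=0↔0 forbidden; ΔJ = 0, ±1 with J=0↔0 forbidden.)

2

(a)–(b): forbidden (parity, ΔS, ΔL).
(a)–(c): allowed.
(a)–(d): forbidden (ΔS).
(b)–(c): forbidden (ΔS, ΔL, ΔJ).
(b)–(d): allowed.
(c)–(d): forbidden (parity, ΔS, ΔL, ΔJ).
Allowed pairs: 2 of 6.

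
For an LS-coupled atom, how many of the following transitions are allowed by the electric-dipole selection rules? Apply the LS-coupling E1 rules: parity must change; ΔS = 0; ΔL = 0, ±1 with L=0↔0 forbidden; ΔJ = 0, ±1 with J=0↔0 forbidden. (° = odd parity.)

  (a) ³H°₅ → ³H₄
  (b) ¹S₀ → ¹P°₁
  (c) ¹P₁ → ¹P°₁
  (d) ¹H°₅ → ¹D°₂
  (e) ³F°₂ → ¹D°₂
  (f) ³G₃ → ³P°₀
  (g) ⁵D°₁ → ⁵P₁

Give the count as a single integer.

4

(a) allowed
(b) allowed
(c) allowed
(d) forbidden (parity, ΔL, ΔJ fail)
(e) forbidden (parity, ΔS fail)
(f) forbidden (ΔL, ΔJ fail)
(g) allowed
Total allowed: 4 of 7.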